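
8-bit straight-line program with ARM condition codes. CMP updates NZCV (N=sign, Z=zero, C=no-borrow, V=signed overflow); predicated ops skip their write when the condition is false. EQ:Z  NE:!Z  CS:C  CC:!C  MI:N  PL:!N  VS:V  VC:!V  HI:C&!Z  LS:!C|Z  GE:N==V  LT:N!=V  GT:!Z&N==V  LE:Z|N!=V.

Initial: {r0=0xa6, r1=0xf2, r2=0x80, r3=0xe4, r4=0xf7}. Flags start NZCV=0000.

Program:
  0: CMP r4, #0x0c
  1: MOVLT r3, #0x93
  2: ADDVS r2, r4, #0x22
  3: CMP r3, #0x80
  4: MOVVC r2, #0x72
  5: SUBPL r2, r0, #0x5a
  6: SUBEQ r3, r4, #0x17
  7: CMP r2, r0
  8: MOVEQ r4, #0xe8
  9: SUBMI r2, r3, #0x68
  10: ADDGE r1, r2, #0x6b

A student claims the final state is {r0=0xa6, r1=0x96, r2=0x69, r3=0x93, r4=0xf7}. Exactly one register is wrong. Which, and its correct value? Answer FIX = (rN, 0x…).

FIX = (r2, 0x2b)

0: ✓ CMP  NZCV=1010
1: ✓ MOVLT  r3←0x93
2: · ADDVS
3: ✓ CMP  NZCV=0010
4: ✓ MOVVC  r2←0x72
5: ✓ SUBPL  r2←0x4c
6: · SUBEQ
7: ✓ CMP  NZCV=1001
8: · MOVEQ
9: ✓ SUBMI  r2←0x2b
10: ✓ ADDGE  r1←0x96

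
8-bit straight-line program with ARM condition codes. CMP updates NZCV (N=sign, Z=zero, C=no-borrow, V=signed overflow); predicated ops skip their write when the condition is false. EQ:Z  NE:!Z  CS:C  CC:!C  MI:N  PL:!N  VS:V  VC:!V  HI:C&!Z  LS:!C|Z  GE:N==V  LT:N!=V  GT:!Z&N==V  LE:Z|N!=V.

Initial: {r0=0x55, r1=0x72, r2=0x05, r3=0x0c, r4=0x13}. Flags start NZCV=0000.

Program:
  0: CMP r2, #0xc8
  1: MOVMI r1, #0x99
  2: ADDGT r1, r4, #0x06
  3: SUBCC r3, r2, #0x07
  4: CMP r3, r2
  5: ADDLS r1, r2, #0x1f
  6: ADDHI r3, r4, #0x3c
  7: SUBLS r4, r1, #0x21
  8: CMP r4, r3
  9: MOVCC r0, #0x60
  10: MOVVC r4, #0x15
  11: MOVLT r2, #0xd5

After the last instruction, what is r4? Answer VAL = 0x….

VAL = 0x15

0: ✓ CMP  NZCV=0000
1: · MOVMI
2: ✓ ADDGT  r1←0x19
3: ✓ SUBCC  r3←0xfe
4: ✓ CMP  NZCV=1010
5: · ADDLS
6: ✓ ADDHI  r3←0x4f
7: · SUBLS
8: ✓ CMP  NZCV=1000
9: ✓ MOVCC  r0←0x60
10: ✓ MOVVC  r4←0x15
11: ✓ MOVLT  r2←0xd5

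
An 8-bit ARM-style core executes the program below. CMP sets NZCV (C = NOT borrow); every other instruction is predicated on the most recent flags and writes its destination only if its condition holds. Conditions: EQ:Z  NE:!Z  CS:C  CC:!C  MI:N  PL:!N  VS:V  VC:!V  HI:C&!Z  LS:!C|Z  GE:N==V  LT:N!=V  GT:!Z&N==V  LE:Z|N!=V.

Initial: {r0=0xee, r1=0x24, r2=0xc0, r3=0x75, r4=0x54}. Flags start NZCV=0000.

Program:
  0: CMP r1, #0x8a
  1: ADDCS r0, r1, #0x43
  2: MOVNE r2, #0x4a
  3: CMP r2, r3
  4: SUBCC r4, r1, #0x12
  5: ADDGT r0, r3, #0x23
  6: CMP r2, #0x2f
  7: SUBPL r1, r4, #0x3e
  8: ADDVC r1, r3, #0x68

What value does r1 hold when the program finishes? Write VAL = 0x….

VAL = 0xdd

0: ✓ CMP  NZCV=1001
1: · ADDCS
2: ✓ MOVNE  r2←0x4a
3: ✓ CMP  NZCV=1000
4: ✓ SUBCC  r4←0x12
5: · ADDGT
6: ✓ CMP  NZCV=0010
7: ✓ SUBPL  r1←0xd4
8: ✓ ADDVC  r1←0xdd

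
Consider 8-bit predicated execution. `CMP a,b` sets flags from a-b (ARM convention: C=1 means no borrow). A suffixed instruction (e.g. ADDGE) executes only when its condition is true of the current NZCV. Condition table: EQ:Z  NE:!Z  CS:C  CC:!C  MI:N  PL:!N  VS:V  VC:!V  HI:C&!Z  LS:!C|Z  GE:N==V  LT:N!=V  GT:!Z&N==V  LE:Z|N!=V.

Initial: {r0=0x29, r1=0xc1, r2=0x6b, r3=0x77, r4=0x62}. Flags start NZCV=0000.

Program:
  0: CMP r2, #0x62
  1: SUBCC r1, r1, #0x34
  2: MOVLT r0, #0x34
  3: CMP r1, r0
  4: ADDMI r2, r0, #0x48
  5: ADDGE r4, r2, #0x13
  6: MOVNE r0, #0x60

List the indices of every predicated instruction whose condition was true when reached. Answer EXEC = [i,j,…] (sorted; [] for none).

0: ✓ CMP  NZCV=0010
1: · SUBCC
2: · MOVLT
3: ✓ CMP  NZCV=1010
4: ✓ ADDMI  r2←0x71
5: · ADDGE
6: ✓ MOVNE  r0←0x60

EXEC = [4,6]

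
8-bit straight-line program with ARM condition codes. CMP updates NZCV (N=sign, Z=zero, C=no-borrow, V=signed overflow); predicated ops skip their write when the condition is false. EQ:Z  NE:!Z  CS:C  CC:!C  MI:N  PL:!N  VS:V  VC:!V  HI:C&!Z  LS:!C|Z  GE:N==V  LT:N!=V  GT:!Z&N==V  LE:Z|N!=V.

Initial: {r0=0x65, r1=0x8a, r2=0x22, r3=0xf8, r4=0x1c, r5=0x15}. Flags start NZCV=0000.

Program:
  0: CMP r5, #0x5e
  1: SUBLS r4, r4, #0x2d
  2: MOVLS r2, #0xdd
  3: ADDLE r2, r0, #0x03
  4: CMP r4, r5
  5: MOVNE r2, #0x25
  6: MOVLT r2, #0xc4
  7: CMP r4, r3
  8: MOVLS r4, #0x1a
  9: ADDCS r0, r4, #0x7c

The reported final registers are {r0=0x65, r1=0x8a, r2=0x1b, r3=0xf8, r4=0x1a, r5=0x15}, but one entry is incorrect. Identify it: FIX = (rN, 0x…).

[0] flags=1000 → (cmp)
[1] flags=1000 LS?T → r4=0xef
[2] flags=1000 LS?T → r2=0xdd
[3] flags=1000 LE?T → r2=0x68
[4] flags=1010 → (cmp)
[5] flags=1010 NE?T → r2=0x25
[6] flags=1010 LT?T → r2=0xc4
[7] flags=1000 → (cmp)
[8] flags=1000 LS?T → r4=0x1a
[9] flags=1000 CS?F → skip

FIX = (r2, 0xc4)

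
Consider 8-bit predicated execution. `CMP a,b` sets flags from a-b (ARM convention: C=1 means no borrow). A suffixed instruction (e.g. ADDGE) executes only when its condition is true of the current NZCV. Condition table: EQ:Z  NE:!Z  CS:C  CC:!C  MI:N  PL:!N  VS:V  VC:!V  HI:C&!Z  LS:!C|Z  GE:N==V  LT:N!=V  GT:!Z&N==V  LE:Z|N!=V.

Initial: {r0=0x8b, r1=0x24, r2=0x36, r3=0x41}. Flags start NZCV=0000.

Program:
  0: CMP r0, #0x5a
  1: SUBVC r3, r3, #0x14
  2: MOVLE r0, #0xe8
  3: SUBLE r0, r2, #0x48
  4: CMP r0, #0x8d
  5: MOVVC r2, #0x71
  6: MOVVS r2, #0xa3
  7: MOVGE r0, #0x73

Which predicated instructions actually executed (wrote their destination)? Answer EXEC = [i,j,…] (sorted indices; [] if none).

0: ✓ CMP  NZCV=0011
1: · SUBVC
2: ✓ MOVLE  r0←0xe8
3: ✓ SUBLE  r0←0xee
4: ✓ CMP  NZCV=0010
5: ✓ MOVVC  r2←0x71
6: · MOVVS
7: ✓ MOVGE  r0←0x73

EXEC = [2,3,5,7]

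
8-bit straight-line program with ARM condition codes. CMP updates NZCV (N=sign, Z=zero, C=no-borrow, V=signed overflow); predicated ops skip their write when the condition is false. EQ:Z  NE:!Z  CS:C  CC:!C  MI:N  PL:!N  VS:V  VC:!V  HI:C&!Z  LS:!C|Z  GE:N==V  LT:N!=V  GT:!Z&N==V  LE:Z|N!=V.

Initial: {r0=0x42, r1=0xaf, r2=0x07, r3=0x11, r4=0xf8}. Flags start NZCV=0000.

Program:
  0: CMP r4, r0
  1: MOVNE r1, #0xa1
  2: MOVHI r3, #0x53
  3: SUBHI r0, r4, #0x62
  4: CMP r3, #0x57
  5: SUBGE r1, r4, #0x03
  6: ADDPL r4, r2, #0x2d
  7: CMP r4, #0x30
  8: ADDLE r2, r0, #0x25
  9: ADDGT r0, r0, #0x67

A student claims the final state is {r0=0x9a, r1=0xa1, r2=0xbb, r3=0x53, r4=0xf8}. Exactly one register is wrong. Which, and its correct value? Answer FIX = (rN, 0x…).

FIX = (r0, 0x96)

0: ✓ CMP  NZCV=1010
1: ✓ MOVNE  r1←0xa1
2: ✓ MOVHI  r3←0x53
3: ✓ SUBHI  r0←0x96
4: ✓ CMP  NZCV=1000
5: · SUBGE
6: · ADDPL
7: ✓ CMP  NZCV=1010
8: ✓ ADDLE  r2←0xbb
9: · ADDGT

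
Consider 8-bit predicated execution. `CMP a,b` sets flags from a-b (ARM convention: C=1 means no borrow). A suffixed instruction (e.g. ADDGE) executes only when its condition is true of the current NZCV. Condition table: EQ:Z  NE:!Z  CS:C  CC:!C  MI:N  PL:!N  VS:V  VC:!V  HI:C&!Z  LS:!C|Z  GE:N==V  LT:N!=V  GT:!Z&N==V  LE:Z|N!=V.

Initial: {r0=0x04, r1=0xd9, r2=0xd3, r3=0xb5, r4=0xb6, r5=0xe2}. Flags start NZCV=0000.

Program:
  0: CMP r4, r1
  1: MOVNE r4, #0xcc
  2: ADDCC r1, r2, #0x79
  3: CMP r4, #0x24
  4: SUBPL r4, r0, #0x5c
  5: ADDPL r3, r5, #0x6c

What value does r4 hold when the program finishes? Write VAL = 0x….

0: ✓ CMP  NZCV=1000
1: ✓ MOVNE  r4←0xcc
2: ✓ ADDCC  r1←0x4c
3: ✓ CMP  NZCV=1010
4: · SUBPL
5: · ADDPL

VAL = 0xcc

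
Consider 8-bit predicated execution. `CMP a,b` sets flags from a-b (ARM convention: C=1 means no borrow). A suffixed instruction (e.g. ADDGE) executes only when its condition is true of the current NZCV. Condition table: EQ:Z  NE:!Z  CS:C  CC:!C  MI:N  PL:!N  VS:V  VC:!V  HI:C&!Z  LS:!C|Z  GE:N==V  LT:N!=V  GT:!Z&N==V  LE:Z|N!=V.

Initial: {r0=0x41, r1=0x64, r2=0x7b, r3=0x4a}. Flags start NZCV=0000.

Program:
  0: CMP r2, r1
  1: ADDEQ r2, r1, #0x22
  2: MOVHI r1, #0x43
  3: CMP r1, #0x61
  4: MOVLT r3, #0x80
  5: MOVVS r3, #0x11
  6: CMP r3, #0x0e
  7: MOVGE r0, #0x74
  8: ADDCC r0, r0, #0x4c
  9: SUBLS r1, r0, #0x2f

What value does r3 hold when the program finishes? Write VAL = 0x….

[0] flags=0010 → (cmp)
[1] flags=0010 EQ?F → skip
[2] flags=0010 HI?T → r1=0x43
[3] flags=1000 → (cmp)
[4] flags=1000 LT?T → r3=0x80
[5] flags=1000 VS?F → skip
[6] flags=0011 → (cmp)
[7] flags=0011 GE?F → skip
[8] flags=0011 CC?F → skip
[9] flags=0011 LS?F → skip

VAL = 0x80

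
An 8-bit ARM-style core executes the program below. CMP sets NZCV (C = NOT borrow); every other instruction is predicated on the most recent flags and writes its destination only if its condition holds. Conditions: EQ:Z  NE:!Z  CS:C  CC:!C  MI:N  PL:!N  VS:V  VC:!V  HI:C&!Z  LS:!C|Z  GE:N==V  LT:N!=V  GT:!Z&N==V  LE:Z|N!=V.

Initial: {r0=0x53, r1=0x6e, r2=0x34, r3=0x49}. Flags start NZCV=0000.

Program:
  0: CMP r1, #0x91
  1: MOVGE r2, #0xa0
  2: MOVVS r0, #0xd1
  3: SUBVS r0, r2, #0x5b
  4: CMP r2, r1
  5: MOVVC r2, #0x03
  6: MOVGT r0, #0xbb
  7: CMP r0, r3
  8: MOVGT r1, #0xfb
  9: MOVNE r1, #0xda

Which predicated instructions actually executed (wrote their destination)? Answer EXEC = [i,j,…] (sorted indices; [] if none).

0: ✓ CMP  NZCV=1001
1: ✓ MOVGE  r2←0xa0
2: ✓ MOVVS  r0←0xd1
3: ✓ SUBVS  r0←0x45
4: ✓ CMP  NZCV=0011
5: · MOVVC
6: · MOVGT
7: ✓ CMP  NZCV=1000
8: · MOVGT
9: ✓ MOVNE  r1←0xda

EXEC = [1,2,3,9]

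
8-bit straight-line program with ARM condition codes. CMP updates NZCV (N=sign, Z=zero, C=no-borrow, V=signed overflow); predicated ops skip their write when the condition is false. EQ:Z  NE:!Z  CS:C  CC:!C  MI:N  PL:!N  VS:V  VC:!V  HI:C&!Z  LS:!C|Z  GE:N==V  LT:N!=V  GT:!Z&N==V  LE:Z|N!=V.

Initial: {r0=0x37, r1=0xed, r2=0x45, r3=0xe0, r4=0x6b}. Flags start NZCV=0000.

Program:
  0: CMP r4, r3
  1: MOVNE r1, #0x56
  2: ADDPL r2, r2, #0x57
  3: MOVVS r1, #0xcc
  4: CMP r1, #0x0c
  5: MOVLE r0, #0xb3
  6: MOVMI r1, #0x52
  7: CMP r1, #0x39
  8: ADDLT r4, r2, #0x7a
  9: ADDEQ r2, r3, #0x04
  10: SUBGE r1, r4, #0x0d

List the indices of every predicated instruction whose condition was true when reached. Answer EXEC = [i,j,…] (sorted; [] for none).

EXEC = [1,3,5,6,10]

0: ✓ CMP  NZCV=1001
1: ✓ MOVNE  r1←0x56
2: · ADDPL
3: ✓ MOVVS  r1←0xcc
4: ✓ CMP  NZCV=1010
5: ✓ MOVLE  r0←0xb3
6: ✓ MOVMI  r1←0x52
7: ✓ CMP  NZCV=0010
8: · ADDLT
9: · ADDEQ
10: ✓ SUBGE  r1←0x5e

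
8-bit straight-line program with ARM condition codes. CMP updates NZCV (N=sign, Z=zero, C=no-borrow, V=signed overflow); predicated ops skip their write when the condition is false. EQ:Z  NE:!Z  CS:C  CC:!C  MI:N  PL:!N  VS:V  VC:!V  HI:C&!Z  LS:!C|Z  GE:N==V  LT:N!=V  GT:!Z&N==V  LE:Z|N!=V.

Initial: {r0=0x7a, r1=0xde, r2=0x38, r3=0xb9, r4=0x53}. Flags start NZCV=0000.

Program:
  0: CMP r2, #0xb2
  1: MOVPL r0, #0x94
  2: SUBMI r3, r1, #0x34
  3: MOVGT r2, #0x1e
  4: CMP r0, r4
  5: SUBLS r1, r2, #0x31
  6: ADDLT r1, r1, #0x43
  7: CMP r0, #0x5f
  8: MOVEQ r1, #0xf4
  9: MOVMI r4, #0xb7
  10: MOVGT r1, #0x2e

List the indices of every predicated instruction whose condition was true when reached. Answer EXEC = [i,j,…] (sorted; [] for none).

0: ✓ CMP  NZCV=1001
1: · MOVPL
2: ✓ SUBMI  r3←0xaa
3: ✓ MOVGT  r2←0x1e
4: ✓ CMP  NZCV=0010
5: · SUBLS
6: · ADDLT
7: ✓ CMP  NZCV=0010
8: · MOVEQ
9: · MOVMI
10: ✓ MOVGT  r1←0x2e

EXEC = [2,3,10]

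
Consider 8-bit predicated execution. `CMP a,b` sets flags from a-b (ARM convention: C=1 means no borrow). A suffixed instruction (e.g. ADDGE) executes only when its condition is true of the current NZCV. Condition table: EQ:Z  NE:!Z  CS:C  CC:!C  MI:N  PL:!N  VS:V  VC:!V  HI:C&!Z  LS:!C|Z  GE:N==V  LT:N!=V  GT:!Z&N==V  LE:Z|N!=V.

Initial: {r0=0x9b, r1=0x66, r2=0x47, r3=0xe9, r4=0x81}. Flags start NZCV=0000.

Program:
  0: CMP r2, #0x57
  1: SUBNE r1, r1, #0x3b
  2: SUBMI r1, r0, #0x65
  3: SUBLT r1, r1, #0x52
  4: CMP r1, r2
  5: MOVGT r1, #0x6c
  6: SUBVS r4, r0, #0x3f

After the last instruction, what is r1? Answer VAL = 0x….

0: ✓ CMP  NZCV=1000
1: ✓ SUBNE  r1←0x2b
2: ✓ SUBMI  r1←0x36
3: ✓ SUBLT  r1←0xe4
4: ✓ CMP  NZCV=1010
5: · MOVGT
6: · SUBVS

VAL = 0xe4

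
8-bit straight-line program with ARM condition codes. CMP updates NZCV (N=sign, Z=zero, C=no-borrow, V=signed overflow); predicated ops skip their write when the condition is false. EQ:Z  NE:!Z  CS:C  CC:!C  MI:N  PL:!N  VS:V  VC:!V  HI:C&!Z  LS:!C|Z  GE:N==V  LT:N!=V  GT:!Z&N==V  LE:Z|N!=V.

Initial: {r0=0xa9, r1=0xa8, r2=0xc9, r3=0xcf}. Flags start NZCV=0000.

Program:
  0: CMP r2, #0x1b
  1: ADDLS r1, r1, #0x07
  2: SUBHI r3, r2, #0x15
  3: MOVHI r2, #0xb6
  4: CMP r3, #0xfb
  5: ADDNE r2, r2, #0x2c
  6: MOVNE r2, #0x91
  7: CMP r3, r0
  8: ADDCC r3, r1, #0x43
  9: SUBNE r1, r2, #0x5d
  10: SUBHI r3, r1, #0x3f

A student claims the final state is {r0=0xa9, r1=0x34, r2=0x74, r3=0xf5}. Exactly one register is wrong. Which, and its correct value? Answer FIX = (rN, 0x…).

[0] flags=1010 → (cmp)
[1] flags=1010 LS?F → skip
[2] flags=1010 HI?T → r3=0xb4
[3] flags=1010 HI?T → r2=0xb6
[4] flags=1000 → (cmp)
[5] flags=1000 NE?T → r2=0xe2
[6] flags=1000 NE?T → r2=0x91
[7] flags=0010 → (cmp)
[8] flags=0010 CC?F → skip
[9] flags=0010 NE?T → r1=0x34
[10] flags=0010 HI?T → r3=0xf5

FIX = (r2, 0x91)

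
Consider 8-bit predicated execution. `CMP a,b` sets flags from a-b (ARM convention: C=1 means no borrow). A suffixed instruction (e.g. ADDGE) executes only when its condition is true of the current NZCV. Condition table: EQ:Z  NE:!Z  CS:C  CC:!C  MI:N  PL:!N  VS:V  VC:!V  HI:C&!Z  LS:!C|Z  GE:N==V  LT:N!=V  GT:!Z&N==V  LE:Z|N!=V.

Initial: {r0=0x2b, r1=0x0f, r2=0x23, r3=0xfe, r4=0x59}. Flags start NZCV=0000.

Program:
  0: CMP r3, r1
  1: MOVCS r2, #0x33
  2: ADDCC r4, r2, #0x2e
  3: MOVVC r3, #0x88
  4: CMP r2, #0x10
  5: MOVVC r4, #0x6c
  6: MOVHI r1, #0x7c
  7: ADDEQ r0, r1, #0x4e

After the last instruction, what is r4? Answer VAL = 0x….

VAL = 0x6c

[0] flags=1010 → (cmp)
[1] flags=1010 CS?T → r2=0x33
[2] flags=1010 CC?F → skip
[3] flags=1010 VC?T → r3=0x88
[4] flags=0010 → (cmp)
[5] flags=0010 VC?T → r4=0x6c
[6] flags=0010 HI?T → r1=0x7c
[7] flags=0010 EQ?F → skip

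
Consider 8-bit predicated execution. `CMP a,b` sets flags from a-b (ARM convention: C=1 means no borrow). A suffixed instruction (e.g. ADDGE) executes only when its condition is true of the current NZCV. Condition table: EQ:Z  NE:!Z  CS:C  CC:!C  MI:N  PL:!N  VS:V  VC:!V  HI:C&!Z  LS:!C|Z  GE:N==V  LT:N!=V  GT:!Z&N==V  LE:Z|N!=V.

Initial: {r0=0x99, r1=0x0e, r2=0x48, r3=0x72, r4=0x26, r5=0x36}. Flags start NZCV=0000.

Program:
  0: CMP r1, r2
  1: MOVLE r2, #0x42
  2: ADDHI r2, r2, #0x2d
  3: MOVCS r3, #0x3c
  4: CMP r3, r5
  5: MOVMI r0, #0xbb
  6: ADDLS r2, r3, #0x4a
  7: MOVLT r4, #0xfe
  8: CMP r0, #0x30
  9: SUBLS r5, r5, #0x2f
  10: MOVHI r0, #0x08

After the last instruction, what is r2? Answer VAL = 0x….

VAL = 0x42

0: ✓ CMP  NZCV=1000
1: ✓ MOVLE  r2←0x42
2: · ADDHI
3: · MOVCS
4: ✓ CMP  NZCV=0010
5: · MOVMI
6: · ADDLS
7: · MOVLT
8: ✓ CMP  NZCV=0011
9: · SUBLS
10: ✓ MOVHI  r0←0x08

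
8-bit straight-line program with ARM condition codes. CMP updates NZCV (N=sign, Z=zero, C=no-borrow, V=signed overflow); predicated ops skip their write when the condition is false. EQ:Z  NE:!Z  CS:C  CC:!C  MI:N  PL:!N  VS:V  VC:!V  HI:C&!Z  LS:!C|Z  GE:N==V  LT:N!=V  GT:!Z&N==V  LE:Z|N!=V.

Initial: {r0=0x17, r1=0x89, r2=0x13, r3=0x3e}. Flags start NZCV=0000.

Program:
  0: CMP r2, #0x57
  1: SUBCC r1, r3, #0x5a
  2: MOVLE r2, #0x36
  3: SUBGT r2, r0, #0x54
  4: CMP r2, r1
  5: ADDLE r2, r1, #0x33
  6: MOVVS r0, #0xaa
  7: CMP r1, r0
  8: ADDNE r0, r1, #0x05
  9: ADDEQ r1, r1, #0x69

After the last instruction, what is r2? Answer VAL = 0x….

VAL = 0x36

0: ✓ CMP  NZCV=1000
1: ✓ SUBCC  r1←0xe4
2: ✓ MOVLE  r2←0x36
3: · SUBGT
4: ✓ CMP  NZCV=0000
5: · ADDLE
6: · MOVVS
7: ✓ CMP  NZCV=1010
8: ✓ ADDNE  r0←0xe9
9: · ADDEQ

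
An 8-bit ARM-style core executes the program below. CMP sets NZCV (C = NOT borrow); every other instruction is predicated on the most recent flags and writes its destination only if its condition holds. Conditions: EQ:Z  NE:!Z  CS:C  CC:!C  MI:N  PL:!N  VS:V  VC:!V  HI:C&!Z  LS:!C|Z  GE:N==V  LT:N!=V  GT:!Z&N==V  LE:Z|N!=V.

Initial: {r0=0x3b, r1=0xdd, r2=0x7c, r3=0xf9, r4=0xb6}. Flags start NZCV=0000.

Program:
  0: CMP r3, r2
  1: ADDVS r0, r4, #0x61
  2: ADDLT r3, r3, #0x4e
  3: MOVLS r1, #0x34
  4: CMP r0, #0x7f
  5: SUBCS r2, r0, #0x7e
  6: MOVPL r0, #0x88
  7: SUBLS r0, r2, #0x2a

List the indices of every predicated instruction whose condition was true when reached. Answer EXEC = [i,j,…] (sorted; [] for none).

[0] flags=0011 → (cmp)
[1] flags=0011 VS?T → r0=0x17
[2] flags=0011 LT?T → r3=0x47
[3] flags=0011 LS?F → skip
[4] flags=1000 → (cmp)
[5] flags=1000 CS?F → skip
[6] flags=1000 PL?F → skip
[7] flags=1000 LS?T → r0=0x52

EXEC = [1,2,7]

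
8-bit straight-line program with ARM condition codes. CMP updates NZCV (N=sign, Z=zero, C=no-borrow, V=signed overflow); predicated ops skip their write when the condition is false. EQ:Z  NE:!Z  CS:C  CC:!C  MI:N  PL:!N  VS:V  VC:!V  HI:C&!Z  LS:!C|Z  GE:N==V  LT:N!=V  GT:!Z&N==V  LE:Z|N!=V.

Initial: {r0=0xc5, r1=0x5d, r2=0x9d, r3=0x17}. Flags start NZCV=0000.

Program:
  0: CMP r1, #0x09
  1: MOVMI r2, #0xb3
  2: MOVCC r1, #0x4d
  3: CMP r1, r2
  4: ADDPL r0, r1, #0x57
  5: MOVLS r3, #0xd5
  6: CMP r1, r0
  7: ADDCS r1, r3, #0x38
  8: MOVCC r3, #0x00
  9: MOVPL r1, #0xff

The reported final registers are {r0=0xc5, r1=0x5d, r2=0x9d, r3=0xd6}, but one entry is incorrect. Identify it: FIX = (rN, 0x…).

0: ✓ CMP  NZCV=0010
1: · MOVMI
2: · MOVCC
3: ✓ CMP  NZCV=1001
4: · ADDPL
5: ✓ MOVLS  r3←0xd5
6: ✓ CMP  NZCV=1001
7: · ADDCS
8: ✓ MOVCC  r3←0x00
9: · MOVPL

FIX = (r3, 0x00)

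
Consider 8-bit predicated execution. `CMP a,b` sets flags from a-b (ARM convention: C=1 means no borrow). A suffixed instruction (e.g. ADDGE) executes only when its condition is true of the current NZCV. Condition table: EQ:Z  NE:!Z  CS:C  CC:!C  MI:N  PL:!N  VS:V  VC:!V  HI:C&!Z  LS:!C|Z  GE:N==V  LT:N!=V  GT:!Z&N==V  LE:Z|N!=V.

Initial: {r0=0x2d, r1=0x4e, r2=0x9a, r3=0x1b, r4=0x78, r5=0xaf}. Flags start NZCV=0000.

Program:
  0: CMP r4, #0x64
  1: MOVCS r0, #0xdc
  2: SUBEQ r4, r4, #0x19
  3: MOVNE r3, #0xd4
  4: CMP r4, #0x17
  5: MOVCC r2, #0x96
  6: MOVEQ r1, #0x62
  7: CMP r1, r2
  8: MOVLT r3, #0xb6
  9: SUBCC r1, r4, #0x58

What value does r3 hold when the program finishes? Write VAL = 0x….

0: ✓ CMP  NZCV=0010
1: ✓ MOVCS  r0←0xdc
2: · SUBEQ
3: ✓ MOVNE  r3←0xd4
4: ✓ CMP  NZCV=0010
5: · MOVCC
6: · MOVEQ
7: ✓ CMP  NZCV=1001
8: · MOVLT
9: ✓ SUBCC  r1←0x20

VAL = 0xd4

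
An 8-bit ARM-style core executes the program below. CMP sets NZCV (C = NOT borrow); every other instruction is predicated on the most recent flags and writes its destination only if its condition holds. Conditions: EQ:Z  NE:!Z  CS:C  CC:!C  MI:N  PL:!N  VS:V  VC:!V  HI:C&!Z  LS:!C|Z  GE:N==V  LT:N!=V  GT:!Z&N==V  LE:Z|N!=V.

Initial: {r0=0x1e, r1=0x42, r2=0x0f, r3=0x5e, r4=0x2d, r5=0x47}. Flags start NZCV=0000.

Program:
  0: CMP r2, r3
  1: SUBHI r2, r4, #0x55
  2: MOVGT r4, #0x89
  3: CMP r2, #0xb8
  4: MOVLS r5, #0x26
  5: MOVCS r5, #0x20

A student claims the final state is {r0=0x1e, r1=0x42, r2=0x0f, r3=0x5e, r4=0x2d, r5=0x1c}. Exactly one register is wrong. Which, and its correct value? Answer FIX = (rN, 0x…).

[0] flags=1000 → (cmp)
[1] flags=1000 HI?F → skip
[2] flags=1000 GT?F → skip
[3] flags=0000 → (cmp)
[4] flags=0000 LS?T → r5=0x26
[5] flags=0000 CS?F → skip

FIX = (r5, 0x26)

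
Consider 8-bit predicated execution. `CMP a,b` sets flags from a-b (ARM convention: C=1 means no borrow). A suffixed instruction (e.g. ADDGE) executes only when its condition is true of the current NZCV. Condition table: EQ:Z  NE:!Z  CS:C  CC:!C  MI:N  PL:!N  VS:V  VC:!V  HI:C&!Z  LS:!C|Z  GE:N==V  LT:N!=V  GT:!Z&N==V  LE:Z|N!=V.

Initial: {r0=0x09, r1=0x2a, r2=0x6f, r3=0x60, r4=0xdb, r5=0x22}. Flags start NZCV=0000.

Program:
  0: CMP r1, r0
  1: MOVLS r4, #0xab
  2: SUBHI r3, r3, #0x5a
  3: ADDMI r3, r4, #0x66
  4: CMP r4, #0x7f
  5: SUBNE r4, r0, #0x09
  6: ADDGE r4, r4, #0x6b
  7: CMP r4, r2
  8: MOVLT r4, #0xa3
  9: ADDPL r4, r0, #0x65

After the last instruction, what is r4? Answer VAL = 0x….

VAL = 0xa3

[0] flags=0010 → (cmp)
[1] flags=0010 LS?F → skip
[2] flags=0010 HI?T → r3=0x06
[3] flags=0010 MI?F → skip
[4] flags=0011 → (cmp)
[5] flags=0011 NE?T → r4=0x00
[6] flags=0011 GE?F → skip
[7] flags=1000 → (cmp)
[8] flags=1000 LT?T → r4=0xa3
[9] flags=1000 PL?F → skip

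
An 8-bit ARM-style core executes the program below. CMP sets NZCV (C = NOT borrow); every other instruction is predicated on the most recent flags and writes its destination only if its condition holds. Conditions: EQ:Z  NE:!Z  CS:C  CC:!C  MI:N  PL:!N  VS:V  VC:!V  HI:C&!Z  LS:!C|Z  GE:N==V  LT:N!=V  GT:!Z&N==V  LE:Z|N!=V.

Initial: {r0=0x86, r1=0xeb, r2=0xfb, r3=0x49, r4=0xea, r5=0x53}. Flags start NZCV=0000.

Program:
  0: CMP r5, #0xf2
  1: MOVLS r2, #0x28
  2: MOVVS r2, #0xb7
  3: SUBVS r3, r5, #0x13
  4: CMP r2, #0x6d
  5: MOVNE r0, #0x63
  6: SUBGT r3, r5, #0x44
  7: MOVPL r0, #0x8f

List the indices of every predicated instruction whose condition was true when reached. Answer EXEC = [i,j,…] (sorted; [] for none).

EXEC = [1,5]

[0] flags=0000 → (cmp)
[1] flags=0000 LS?T → r2=0x28
[2] flags=0000 VS?F → skip
[3] flags=0000 VS?F → skip
[4] flags=1000 → (cmp)
[5] flags=1000 NE?T → r0=0x63
[6] flags=1000 GT?F → skip
[7] flags=1000 PL?F → skip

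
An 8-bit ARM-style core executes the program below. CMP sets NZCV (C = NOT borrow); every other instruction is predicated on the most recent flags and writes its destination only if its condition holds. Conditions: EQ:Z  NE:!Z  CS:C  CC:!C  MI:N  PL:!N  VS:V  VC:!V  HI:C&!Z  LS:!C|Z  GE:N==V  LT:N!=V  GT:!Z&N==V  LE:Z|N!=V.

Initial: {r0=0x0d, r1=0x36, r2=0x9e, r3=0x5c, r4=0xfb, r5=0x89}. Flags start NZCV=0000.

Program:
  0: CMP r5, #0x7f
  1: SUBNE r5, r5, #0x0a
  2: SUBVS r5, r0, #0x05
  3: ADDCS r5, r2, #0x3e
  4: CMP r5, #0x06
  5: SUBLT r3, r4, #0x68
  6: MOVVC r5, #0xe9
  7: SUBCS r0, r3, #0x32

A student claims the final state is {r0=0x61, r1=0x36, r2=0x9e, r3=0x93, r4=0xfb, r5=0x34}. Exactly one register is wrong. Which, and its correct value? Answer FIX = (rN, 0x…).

FIX = (r5, 0xe9)

[0] flags=0011 → (cmp)
[1] flags=0011 NE?T → r5=0x7f
[2] flags=0011 VS?T → r5=0x08
[3] flags=0011 CS?T → r5=0xdc
[4] flags=1010 → (cmp)
[5] flags=1010 LT?T → r3=0x93
[6] flags=1010 VC?T → r5=0xe9
[7] flags=1010 CS?T → r0=0x61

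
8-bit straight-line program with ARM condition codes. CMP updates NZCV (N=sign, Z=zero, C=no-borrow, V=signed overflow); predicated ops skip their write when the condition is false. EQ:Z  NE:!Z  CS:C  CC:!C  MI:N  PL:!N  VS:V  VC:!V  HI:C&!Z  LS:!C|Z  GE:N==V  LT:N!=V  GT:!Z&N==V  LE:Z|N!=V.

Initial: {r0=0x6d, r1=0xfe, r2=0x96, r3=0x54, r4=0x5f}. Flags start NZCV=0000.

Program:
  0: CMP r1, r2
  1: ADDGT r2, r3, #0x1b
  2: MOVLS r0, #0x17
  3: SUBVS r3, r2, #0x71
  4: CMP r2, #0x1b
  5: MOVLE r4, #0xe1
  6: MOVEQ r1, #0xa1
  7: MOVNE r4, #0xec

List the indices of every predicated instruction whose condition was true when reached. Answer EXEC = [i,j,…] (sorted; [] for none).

EXEC = [1,7]

0: ✓ CMP  NZCV=0010
1: ✓ ADDGT  r2←0x6f
2: · MOVLS
3: · SUBVS
4: ✓ CMP  NZCV=0010
5: · MOVLE
6: · MOVEQ
7: ✓ MOVNE  r4←0xec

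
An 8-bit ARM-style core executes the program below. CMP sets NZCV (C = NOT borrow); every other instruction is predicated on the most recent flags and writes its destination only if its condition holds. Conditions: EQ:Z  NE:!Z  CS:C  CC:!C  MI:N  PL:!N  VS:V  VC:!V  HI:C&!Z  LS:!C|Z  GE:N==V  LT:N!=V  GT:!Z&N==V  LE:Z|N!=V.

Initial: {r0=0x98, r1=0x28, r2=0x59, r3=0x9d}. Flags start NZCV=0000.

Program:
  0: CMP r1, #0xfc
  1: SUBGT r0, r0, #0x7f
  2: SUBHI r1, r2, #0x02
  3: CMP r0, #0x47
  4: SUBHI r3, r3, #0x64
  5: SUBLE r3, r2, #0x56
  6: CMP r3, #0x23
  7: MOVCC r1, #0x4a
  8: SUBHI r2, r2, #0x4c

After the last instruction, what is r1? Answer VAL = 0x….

[0] flags=0000 → (cmp)
[1] flags=0000 GT?T → r0=0x19
[2] flags=0000 HI?F → skip
[3] flags=1000 → (cmp)
[4] flags=1000 HI?F → skip
[5] flags=1000 LE?T → r3=0x03
[6] flags=1000 → (cmp)
[7] flags=1000 CC?T → r1=0x4a
[8] flags=1000 HI?F → skip

VAL = 0x4a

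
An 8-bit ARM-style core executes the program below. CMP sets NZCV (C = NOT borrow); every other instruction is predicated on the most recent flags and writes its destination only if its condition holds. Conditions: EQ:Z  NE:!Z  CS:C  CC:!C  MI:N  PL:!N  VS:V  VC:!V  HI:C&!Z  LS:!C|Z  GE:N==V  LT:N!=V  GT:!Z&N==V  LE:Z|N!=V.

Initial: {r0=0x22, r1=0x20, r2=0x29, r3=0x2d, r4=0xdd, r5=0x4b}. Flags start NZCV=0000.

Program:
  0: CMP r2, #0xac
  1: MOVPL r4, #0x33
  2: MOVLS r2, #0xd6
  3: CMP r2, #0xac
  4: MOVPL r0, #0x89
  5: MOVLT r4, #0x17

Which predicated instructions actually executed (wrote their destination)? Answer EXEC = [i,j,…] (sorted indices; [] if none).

EXEC = [1,2,4]

[0] flags=0000 → (cmp)
[1] flags=0000 PL?T → r4=0x33
[2] flags=0000 LS?T → r2=0xd6
[3] flags=0010 → (cmp)
[4] flags=0010 PL?T → r0=0x89
[5] flags=0010 LT?F → skip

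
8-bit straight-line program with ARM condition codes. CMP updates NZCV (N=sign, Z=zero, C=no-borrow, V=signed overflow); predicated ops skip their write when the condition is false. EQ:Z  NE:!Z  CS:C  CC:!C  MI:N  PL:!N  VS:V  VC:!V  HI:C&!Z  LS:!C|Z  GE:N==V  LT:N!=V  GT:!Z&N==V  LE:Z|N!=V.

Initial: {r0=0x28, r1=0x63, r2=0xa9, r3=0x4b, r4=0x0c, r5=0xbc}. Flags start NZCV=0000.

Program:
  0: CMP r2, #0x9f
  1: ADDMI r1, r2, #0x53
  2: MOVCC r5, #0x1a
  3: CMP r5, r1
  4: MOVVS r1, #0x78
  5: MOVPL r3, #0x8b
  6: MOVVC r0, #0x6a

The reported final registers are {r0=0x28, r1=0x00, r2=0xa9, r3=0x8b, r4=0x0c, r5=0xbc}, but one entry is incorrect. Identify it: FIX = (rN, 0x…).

0: ✓ CMP  NZCV=0010
1: · ADDMI
2: · MOVCC
3: ✓ CMP  NZCV=0011
4: ✓ MOVVS  r1←0x78
5: ✓ MOVPL  r3←0x8b
6: · MOVVC

FIX = (r1, 0x78)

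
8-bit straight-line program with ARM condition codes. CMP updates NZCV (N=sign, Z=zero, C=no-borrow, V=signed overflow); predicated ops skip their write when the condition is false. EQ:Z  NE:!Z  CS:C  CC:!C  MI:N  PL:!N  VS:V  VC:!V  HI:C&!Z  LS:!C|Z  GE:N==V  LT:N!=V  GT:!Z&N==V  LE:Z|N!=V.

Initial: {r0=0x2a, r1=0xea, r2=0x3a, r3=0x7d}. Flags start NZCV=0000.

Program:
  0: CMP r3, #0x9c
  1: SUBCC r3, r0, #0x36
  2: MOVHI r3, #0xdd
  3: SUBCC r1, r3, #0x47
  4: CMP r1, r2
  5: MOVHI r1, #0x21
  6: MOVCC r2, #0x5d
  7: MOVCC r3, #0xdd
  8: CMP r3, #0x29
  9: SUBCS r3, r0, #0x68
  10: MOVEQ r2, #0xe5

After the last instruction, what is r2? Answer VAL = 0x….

[0] flags=1001 → (cmp)
[1] flags=1001 CC?T → r3=0xf4
[2] flags=1001 HI?F → skip
[3] flags=1001 CC?T → r1=0xad
[4] flags=0011 → (cmp)
[5] flags=0011 HI?T → r1=0x21
[6] flags=0011 CC?F → skip
[7] flags=0011 CC?F → skip
[8] flags=1010 → (cmp)
[9] flags=1010 CS?T → r3=0xc2
[10] flags=1010 EQ?F → skip

VAL = 0x3a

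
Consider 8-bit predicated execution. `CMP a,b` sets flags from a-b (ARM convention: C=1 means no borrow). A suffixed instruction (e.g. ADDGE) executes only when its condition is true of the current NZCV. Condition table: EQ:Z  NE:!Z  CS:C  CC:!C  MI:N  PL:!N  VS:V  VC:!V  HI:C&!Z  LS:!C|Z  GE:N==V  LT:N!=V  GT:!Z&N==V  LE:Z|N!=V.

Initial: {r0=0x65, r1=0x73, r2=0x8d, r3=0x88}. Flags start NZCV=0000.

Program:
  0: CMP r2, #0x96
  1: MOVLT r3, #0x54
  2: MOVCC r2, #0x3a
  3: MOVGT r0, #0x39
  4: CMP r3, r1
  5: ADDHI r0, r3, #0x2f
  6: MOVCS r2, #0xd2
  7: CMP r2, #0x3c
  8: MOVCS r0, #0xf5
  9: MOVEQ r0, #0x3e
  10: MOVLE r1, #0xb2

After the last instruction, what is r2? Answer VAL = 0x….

[0] flags=1000 → (cmp)
[1] flags=1000 LT?T → r3=0x54
[2] flags=1000 CC?T → r2=0x3a
[3] flags=1000 GT?F → skip
[4] flags=1000 → (cmp)
[5] flags=1000 HI?F → skip
[6] flags=1000 CS?F → skip
[7] flags=1000 → (cmp)
[8] flags=1000 CS?F → skip
[9] flags=1000 EQ?F → skip
[10] flags=1000 LE?T → r1=0xb2

VAL = 0x3a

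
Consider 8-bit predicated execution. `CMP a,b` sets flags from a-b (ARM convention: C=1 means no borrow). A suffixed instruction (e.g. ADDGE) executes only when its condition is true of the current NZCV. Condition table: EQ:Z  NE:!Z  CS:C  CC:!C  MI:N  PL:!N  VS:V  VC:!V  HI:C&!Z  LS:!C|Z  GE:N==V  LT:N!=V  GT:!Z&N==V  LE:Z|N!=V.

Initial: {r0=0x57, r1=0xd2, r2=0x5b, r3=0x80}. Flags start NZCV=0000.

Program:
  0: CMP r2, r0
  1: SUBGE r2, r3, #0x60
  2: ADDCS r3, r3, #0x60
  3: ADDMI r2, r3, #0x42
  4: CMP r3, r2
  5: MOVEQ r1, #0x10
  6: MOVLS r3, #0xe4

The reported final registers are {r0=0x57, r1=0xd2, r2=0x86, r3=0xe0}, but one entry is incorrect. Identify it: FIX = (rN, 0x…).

0: ✓ CMP  NZCV=0010
1: ✓ SUBGE  r2←0x20
2: ✓ ADDCS  r3←0xe0
3: · ADDMI
4: ✓ CMP  NZCV=1010
5: · MOVEQ
6: · MOVLS

FIX = (r2, 0x20)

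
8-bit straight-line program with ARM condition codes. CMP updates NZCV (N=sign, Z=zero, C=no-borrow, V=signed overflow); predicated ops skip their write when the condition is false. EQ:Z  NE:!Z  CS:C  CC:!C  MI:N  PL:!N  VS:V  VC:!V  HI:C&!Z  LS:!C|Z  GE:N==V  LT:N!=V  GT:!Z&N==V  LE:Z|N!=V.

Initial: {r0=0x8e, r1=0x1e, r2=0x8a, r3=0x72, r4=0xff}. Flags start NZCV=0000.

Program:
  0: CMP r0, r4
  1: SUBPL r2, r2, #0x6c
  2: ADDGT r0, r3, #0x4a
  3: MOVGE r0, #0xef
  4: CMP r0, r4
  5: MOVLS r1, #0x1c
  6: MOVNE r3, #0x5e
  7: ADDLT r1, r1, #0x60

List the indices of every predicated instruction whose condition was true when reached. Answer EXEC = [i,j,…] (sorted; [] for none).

EXEC = [5,6,7]

[0] flags=1000 → (cmp)
[1] flags=1000 PL?F → skip
[2] flags=1000 GT?F → skip
[3] flags=1000 GE?F → skip
[4] flags=1000 → (cmp)
[5] flags=1000 LS?T → r1=0x1c
[6] flags=1000 NE?T → r3=0x5e
[7] flags=1000 LT?T → r1=0x7c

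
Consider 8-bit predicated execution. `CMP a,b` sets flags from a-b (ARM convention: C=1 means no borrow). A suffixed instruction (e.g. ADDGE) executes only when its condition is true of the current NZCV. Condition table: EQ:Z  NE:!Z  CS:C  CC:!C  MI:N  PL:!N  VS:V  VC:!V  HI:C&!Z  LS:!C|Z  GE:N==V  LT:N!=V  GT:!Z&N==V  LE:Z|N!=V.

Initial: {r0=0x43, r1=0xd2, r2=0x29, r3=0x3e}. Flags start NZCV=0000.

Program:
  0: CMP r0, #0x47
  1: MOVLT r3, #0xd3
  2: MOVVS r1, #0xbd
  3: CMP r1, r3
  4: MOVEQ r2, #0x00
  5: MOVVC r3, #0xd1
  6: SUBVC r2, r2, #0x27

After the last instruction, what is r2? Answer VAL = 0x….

VAL = 0x02

0: ✓ CMP  NZCV=1000
1: ✓ MOVLT  r3←0xd3
2: · MOVVS
3: ✓ CMP  NZCV=1000
4: · MOVEQ
5: ✓ MOVVC  r3←0xd1
6: ✓ SUBVC  r2←0x02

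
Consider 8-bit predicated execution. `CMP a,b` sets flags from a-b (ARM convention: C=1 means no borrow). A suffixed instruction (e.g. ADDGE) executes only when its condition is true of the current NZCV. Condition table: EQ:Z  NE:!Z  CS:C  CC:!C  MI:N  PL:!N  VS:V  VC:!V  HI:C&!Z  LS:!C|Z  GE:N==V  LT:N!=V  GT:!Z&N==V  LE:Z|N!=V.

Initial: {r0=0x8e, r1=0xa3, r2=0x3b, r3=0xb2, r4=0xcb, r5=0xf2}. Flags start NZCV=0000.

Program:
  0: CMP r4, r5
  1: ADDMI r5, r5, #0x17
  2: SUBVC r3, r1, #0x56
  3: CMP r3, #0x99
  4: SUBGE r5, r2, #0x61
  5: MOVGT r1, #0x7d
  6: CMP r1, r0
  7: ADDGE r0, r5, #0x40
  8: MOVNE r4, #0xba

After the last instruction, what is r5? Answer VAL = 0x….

[0] flags=1000 → (cmp)
[1] flags=1000 MI?T → r5=0x09
[2] flags=1000 VC?T → r3=0x4d
[3] flags=1001 → (cmp)
[4] flags=1001 GE?T → r5=0xda
[5] flags=1001 GT?T → r1=0x7d
[6] flags=1001 → (cmp)
[7] flags=1001 GE?T → r0=0x1a
[8] flags=1001 NE?T → r4=0xba

VAL = 0xda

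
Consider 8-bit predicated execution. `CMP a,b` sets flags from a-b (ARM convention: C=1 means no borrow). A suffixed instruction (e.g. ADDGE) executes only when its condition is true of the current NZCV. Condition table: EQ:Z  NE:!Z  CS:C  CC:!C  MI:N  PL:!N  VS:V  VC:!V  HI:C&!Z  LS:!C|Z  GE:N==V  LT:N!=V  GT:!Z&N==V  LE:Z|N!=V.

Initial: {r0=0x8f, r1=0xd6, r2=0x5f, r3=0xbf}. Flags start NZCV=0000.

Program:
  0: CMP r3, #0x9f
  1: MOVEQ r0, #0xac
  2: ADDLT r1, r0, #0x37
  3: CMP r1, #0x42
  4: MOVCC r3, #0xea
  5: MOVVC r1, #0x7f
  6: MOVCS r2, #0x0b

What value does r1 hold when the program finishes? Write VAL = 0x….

VAL = 0x7f

0: ✓ CMP  NZCV=0010
1: · MOVEQ
2: · ADDLT
3: ✓ CMP  NZCV=1010
4: · MOVCC
5: ✓ MOVVC  r1←0x7f
6: ✓ MOVCS  r2←0x0b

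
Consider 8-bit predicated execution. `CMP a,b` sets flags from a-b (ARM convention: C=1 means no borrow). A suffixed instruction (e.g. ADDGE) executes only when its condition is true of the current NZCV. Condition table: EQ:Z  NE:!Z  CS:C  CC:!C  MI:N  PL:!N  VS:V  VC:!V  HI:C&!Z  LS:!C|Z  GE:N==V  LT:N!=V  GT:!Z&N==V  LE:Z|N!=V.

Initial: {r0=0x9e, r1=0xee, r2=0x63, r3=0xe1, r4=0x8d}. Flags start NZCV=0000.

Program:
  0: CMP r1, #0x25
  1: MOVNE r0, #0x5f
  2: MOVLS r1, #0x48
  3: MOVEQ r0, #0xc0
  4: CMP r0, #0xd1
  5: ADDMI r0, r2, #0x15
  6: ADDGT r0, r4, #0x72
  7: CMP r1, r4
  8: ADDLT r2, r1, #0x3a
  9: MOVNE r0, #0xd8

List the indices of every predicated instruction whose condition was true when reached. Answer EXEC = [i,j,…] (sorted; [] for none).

EXEC = [1,5,6,9]

[0] flags=1010 → (cmp)
[1] flags=1010 NE?T → r0=0x5f
[2] flags=1010 LS?F → skip
[3] flags=1010 EQ?F → skip
[4] flags=1001 → (cmp)
[5] flags=1001 MI?T → r0=0x78
[6] flags=1001 GT?T → r0=0xff
[7] flags=0010 → (cmp)
[8] flags=0010 LT?F → skip
[9] flags=0010 NE?T → r0=0xd8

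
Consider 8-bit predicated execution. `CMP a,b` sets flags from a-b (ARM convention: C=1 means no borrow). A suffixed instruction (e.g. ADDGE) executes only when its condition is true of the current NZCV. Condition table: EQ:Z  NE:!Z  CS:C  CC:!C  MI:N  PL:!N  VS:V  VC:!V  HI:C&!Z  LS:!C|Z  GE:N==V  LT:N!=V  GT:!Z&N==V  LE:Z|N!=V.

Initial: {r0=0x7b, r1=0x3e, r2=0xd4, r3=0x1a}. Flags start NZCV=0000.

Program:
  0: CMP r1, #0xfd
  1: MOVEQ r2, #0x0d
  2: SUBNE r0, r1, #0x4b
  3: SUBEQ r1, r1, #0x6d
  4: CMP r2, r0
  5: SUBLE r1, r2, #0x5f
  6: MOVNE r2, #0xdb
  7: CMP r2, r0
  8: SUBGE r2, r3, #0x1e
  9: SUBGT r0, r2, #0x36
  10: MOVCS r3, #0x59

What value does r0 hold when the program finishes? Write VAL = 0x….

0: ✓ CMP  NZCV=0000
1: · MOVEQ
2: ✓ SUBNE  r0←0xf3
3: · SUBEQ
4: ✓ CMP  NZCV=1000
5: ✓ SUBLE  r1←0x75
6: ✓ MOVNE  r2←0xdb
7: ✓ CMP  NZCV=1000
8: · SUBGE
9: · SUBGT
10: · MOVCS

VAL = 0xf3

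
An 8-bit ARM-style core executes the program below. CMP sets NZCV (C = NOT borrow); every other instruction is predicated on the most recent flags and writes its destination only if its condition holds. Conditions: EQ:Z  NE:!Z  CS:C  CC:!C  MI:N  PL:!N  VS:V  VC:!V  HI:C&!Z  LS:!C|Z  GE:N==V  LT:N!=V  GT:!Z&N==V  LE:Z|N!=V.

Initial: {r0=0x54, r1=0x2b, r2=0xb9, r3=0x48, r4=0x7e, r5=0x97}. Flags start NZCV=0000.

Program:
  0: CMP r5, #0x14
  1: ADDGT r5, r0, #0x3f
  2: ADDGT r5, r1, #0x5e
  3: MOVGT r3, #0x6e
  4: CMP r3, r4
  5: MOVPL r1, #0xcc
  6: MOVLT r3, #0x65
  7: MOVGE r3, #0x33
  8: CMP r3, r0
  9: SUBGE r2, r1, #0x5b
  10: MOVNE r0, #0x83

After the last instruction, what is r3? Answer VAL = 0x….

VAL = 0x65

[0] flags=1010 → (cmp)
[1] flags=1010 GT?F → skip
[2] flags=1010 GT?F → skip
[3] flags=1010 GT?F → skip
[4] flags=1000 → (cmp)
[5] flags=1000 PL?F → skip
[6] flags=1000 LT?T → r3=0x65
[7] flags=1000 GE?F → skip
[8] flags=0010 → (cmp)
[9] flags=0010 GE?T → r2=0xd0
[10] flags=0010 NE?T → r0=0x83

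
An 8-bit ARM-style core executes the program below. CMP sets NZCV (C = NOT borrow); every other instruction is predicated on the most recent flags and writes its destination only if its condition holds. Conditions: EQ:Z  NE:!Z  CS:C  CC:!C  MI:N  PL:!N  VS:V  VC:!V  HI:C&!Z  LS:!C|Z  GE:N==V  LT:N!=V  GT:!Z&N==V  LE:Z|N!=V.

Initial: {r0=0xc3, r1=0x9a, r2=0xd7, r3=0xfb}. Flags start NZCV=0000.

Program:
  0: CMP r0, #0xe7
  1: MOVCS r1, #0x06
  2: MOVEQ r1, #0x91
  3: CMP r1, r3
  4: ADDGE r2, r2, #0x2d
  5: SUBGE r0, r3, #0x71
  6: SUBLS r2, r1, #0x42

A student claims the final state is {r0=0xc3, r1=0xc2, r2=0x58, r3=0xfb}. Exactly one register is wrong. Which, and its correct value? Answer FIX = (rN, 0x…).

FIX = (r1, 0x9a)

[0] flags=1000 → (cmp)
[1] flags=1000 CS?F → skip
[2] flags=1000 EQ?F → skip
[3] flags=1000 → (cmp)
[4] flags=1000 GE?F → skip
[5] flags=1000 GE?F → skip
[6] flags=1000 LS?T → r2=0x58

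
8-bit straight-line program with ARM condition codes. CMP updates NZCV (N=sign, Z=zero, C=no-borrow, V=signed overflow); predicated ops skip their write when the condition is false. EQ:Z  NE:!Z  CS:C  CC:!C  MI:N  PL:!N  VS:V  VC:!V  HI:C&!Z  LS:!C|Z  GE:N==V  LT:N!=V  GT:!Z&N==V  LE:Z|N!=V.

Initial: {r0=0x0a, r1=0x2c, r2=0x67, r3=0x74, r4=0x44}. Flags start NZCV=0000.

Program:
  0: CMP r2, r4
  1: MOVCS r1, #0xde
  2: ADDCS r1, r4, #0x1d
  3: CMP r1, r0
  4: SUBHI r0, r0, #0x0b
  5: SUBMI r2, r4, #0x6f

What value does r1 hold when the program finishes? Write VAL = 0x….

VAL = 0x61

0: ✓ CMP  NZCV=0010
1: ✓ MOVCS  r1←0xde
2: ✓ ADDCS  r1←0x61
3: ✓ CMP  NZCV=0010
4: ✓ SUBHI  r0←0xff
5: · SUBMI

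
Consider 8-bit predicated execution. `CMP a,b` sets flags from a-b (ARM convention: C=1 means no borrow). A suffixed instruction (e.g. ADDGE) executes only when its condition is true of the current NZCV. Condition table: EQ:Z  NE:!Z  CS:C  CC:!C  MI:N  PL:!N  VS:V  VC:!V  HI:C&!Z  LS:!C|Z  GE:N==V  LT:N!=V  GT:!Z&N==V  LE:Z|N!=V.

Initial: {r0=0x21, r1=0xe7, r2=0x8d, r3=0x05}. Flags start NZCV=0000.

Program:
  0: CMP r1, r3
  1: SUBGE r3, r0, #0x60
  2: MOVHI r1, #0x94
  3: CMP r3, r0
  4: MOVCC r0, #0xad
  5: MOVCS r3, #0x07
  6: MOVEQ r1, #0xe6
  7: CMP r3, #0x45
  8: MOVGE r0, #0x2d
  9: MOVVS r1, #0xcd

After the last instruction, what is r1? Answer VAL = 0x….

0: ✓ CMP  NZCV=1010
1: · SUBGE
2: ✓ MOVHI  r1←0x94
3: ✓ CMP  NZCV=1000
4: ✓ MOVCC  r0←0xad
5: · MOVCS
6: · MOVEQ
7: ✓ CMP  NZCV=1000
8: · MOVGE
9: · MOVVS

VAL = 0x94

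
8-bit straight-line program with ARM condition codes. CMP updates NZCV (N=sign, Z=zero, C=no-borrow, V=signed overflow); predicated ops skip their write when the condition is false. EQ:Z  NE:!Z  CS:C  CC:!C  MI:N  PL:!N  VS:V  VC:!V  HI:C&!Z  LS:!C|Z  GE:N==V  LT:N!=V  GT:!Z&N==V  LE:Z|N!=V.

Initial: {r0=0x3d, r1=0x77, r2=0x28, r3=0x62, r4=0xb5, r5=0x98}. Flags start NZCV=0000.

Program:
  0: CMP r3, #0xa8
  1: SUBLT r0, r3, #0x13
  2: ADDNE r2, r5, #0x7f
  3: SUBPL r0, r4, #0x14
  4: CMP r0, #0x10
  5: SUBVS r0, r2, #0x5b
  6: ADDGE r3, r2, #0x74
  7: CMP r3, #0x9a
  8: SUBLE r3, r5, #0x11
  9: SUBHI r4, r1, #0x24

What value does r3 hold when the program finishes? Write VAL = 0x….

0: ✓ CMP  NZCV=1001
1: · SUBLT
2: ✓ ADDNE  r2←0x17
3: · SUBPL
4: ✓ CMP  NZCV=0010
5: · SUBVS
6: ✓ ADDGE  r3←0x8b
7: ✓ CMP  NZCV=1000
8: ✓ SUBLE  r3←0x87
9: · SUBHI

VAL = 0x87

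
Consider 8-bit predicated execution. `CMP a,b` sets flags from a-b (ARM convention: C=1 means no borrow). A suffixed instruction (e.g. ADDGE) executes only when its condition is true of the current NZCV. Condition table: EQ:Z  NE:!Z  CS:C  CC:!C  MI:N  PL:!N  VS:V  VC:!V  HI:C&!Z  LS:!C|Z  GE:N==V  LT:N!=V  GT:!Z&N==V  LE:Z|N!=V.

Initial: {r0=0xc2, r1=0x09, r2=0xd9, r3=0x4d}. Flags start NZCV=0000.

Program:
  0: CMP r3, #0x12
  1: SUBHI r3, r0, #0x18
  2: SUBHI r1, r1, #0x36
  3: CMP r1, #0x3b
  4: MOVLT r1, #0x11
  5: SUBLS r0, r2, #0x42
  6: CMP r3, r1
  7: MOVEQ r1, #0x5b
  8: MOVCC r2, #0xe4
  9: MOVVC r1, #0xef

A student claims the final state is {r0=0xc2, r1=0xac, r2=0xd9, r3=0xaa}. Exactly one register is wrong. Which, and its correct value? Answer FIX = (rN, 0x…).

FIX = (r1, 0xef)

0: ✓ CMP  NZCV=0010
1: ✓ SUBHI  r3←0xaa
2: ✓ SUBHI  r1←0xd3
3: ✓ CMP  NZCV=1010
4: ✓ MOVLT  r1←0x11
5: · SUBLS
6: ✓ CMP  NZCV=1010
7: · MOVEQ
8: · MOVCC
9: ✓ MOVVC  r1←0xef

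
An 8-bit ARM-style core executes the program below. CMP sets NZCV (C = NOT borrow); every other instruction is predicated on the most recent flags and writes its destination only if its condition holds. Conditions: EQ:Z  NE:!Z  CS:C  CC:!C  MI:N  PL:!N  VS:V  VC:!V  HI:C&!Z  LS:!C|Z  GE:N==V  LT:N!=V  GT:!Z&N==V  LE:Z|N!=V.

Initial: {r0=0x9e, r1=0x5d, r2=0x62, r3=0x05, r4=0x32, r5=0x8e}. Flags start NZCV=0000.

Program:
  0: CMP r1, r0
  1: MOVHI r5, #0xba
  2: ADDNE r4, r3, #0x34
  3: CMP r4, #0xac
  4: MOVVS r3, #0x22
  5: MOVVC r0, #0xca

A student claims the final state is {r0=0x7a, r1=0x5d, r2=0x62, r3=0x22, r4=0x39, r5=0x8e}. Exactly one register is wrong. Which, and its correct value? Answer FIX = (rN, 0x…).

[0] flags=1001 → (cmp)
[1] flags=1001 HI?F → skip
[2] flags=1001 NE?T → r4=0x39
[3] flags=1001 → (cmp)
[4] flags=1001 VS?T → r3=0x22
[5] flags=1001 VC?F → skip

FIX = (r0, 0x9e)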